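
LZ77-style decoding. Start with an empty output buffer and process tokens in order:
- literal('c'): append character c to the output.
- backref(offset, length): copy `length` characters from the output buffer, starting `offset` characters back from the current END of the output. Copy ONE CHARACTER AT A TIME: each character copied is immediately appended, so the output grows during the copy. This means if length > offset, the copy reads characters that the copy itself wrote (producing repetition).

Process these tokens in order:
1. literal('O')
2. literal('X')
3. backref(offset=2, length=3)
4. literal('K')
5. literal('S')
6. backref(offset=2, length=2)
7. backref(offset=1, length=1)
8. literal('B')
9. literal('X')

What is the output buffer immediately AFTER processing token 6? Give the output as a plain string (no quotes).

Answer: OXOXOKSKS

Derivation:
Token 1: literal('O'). Output: "O"
Token 2: literal('X'). Output: "OX"
Token 3: backref(off=2, len=3) (overlapping!). Copied 'OXO' from pos 0. Output: "OXOXO"
Token 4: literal('K'). Output: "OXOXOK"
Token 5: literal('S'). Output: "OXOXOKS"
Token 6: backref(off=2, len=2). Copied 'KS' from pos 5. Output: "OXOXOKSKS"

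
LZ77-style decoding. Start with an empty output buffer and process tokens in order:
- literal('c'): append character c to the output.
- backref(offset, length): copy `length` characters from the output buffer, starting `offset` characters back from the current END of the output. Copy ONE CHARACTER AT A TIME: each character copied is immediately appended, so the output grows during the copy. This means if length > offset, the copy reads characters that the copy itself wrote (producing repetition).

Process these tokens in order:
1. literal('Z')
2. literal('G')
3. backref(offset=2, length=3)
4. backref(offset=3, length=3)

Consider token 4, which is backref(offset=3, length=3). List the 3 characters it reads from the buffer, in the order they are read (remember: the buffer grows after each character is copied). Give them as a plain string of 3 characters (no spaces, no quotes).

Answer: ZGZ

Derivation:
Token 1: literal('Z'). Output: "Z"
Token 2: literal('G'). Output: "ZG"
Token 3: backref(off=2, len=3) (overlapping!). Copied 'ZGZ' from pos 0. Output: "ZGZGZ"
Token 4: backref(off=3, len=3). Buffer before: "ZGZGZ" (len 5)
  byte 1: read out[2]='Z', append. Buffer now: "ZGZGZZ"
  byte 2: read out[3]='G', append. Buffer now: "ZGZGZZG"
  byte 3: read out[4]='Z', append. Buffer now: "ZGZGZZGZ"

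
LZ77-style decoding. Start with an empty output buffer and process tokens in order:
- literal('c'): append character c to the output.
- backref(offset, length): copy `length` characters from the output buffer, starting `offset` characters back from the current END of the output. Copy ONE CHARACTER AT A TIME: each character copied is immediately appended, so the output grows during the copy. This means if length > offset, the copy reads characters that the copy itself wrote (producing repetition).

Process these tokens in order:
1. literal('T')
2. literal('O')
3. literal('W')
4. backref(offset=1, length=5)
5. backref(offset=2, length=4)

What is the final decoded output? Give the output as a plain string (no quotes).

Answer: TOWWWWWWWWWW

Derivation:
Token 1: literal('T'). Output: "T"
Token 2: literal('O'). Output: "TO"
Token 3: literal('W'). Output: "TOW"
Token 4: backref(off=1, len=5) (overlapping!). Copied 'WWWWW' from pos 2. Output: "TOWWWWWW"
Token 5: backref(off=2, len=4) (overlapping!). Copied 'WWWW' from pos 6. Output: "TOWWWWWWWWWW"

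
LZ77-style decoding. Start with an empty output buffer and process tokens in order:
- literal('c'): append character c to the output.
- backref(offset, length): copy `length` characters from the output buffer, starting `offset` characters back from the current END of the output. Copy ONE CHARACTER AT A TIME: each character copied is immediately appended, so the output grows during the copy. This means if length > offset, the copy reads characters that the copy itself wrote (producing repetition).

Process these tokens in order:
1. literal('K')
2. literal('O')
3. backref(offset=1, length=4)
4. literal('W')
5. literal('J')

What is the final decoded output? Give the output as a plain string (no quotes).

Answer: KOOOOOWJ

Derivation:
Token 1: literal('K'). Output: "K"
Token 2: literal('O'). Output: "KO"
Token 3: backref(off=1, len=4) (overlapping!). Copied 'OOOO' from pos 1. Output: "KOOOOO"
Token 4: literal('W'). Output: "KOOOOOW"
Token 5: literal('J'). Output: "KOOOOOWJ"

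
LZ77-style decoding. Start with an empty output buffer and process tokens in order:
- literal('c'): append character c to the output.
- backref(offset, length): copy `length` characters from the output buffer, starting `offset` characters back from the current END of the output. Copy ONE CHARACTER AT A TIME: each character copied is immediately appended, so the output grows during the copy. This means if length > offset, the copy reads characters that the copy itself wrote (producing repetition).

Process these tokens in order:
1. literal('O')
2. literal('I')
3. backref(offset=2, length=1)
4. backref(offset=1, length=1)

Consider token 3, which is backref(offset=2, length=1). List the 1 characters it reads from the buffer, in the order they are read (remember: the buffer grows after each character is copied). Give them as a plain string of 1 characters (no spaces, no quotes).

Token 1: literal('O'). Output: "O"
Token 2: literal('I'). Output: "OI"
Token 3: backref(off=2, len=1). Buffer before: "OI" (len 2)
  byte 1: read out[0]='O', append. Buffer now: "OIO"

Answer: O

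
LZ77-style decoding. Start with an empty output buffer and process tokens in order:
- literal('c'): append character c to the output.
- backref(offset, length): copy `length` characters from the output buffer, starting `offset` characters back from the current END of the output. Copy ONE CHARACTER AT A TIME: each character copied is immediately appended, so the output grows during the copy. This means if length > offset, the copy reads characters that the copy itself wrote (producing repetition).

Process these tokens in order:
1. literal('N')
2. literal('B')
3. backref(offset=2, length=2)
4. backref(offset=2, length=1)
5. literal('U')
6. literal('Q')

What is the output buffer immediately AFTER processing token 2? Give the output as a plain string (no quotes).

Answer: NB

Derivation:
Token 1: literal('N'). Output: "N"
Token 2: literal('B'). Output: "NB"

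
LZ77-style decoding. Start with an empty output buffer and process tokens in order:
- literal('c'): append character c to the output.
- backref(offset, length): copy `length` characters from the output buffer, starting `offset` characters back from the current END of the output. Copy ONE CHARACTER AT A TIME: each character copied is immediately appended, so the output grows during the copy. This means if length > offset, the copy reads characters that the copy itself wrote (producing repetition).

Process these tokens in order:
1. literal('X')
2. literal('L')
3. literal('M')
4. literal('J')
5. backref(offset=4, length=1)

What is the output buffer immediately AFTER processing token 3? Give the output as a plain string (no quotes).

Token 1: literal('X'). Output: "X"
Token 2: literal('L'). Output: "XL"
Token 3: literal('M'). Output: "XLM"

Answer: XLM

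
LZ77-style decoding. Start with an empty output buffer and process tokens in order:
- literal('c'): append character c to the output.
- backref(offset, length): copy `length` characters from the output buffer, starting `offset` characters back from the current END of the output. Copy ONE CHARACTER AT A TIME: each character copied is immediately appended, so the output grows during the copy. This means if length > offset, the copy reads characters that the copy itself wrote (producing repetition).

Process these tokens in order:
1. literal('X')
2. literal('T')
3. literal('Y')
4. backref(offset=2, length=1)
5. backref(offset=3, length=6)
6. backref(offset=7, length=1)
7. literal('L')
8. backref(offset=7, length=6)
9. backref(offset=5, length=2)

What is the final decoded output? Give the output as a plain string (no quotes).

Token 1: literal('X'). Output: "X"
Token 2: literal('T'). Output: "XT"
Token 3: literal('Y'). Output: "XTY"
Token 4: backref(off=2, len=1). Copied 'T' from pos 1. Output: "XTYT"
Token 5: backref(off=3, len=6) (overlapping!). Copied 'TYTTYT' from pos 1. Output: "XTYTTYTTYT"
Token 6: backref(off=7, len=1). Copied 'T' from pos 3. Output: "XTYTTYTTYTT"
Token 7: literal('L'). Output: "XTYTTYTTYTTL"
Token 8: backref(off=7, len=6). Copied 'YTTYTT' from pos 5. Output: "XTYTTYTTYTTLYTTYTT"
Token 9: backref(off=5, len=2). Copied 'TT' from pos 13. Output: "XTYTTYTTYTTLYTTYTTTT"

Answer: XTYTTYTTYTTLYTTYTTTT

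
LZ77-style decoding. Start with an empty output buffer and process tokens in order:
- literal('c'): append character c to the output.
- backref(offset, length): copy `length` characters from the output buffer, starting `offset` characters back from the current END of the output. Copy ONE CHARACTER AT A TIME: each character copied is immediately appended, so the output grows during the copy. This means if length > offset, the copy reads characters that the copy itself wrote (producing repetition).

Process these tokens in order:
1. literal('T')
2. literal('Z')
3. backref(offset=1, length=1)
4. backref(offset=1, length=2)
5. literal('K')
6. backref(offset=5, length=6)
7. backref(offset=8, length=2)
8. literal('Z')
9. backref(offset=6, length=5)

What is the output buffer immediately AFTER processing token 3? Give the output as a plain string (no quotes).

Answer: TZZ

Derivation:
Token 1: literal('T'). Output: "T"
Token 2: literal('Z'). Output: "TZ"
Token 3: backref(off=1, len=1). Copied 'Z' from pos 1. Output: "TZZ"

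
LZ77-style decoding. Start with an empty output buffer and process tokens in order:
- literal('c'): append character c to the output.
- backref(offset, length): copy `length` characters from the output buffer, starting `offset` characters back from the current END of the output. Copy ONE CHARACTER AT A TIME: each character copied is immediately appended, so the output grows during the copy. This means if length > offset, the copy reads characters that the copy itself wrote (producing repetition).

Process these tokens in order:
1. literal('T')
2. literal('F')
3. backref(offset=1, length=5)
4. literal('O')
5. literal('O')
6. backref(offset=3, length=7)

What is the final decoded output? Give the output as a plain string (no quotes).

Answer: TFFFFFFOOFOOFOOF

Derivation:
Token 1: literal('T'). Output: "T"
Token 2: literal('F'). Output: "TF"
Token 3: backref(off=1, len=5) (overlapping!). Copied 'FFFFF' from pos 1. Output: "TFFFFFF"
Token 4: literal('O'). Output: "TFFFFFFO"
Token 5: literal('O'). Output: "TFFFFFFOO"
Token 6: backref(off=3, len=7) (overlapping!). Copied 'FOOFOOF' from pos 6. Output: "TFFFFFFOOFOOFOOF"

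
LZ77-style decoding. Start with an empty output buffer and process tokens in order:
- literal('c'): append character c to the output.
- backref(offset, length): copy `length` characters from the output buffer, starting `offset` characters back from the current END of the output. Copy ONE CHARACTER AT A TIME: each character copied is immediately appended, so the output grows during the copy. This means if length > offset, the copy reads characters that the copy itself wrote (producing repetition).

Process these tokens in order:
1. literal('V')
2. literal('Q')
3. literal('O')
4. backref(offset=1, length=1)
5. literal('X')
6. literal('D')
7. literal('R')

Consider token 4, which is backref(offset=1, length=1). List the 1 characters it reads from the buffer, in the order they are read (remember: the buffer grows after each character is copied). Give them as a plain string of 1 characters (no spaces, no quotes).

Answer: O

Derivation:
Token 1: literal('V'). Output: "V"
Token 2: literal('Q'). Output: "VQ"
Token 3: literal('O'). Output: "VQO"
Token 4: backref(off=1, len=1). Buffer before: "VQO" (len 3)
  byte 1: read out[2]='O', append. Buffer now: "VQOO"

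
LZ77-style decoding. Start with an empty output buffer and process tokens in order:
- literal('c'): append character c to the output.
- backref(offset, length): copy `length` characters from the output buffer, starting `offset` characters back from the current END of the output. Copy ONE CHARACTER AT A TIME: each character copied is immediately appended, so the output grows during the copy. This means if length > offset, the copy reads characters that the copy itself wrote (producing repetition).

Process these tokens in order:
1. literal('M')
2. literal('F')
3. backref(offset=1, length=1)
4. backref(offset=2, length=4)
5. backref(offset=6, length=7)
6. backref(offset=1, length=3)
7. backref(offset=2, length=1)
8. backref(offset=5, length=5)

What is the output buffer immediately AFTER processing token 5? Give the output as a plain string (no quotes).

Answer: MFFFFFFFFFFFFF

Derivation:
Token 1: literal('M'). Output: "M"
Token 2: literal('F'). Output: "MF"
Token 3: backref(off=1, len=1). Copied 'F' from pos 1. Output: "MFF"
Token 4: backref(off=2, len=4) (overlapping!). Copied 'FFFF' from pos 1. Output: "MFFFFFF"
Token 5: backref(off=6, len=7) (overlapping!). Copied 'FFFFFFF' from pos 1. Output: "MFFFFFFFFFFFFF"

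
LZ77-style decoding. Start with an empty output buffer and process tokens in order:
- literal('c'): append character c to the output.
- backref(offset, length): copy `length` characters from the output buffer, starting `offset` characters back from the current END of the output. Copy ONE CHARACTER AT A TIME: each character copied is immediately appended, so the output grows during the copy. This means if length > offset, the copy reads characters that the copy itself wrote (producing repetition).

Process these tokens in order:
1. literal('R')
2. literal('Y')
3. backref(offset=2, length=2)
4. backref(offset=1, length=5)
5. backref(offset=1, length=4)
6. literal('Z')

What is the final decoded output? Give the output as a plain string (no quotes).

Token 1: literal('R'). Output: "R"
Token 2: literal('Y'). Output: "RY"
Token 3: backref(off=2, len=2). Copied 'RY' from pos 0. Output: "RYRY"
Token 4: backref(off=1, len=5) (overlapping!). Copied 'YYYYY' from pos 3. Output: "RYRYYYYYY"
Token 5: backref(off=1, len=4) (overlapping!). Copied 'YYYY' from pos 8. Output: "RYRYYYYYYYYYY"
Token 6: literal('Z'). Output: "RYRYYYYYYYYYYZ"

Answer: RYRYYYYYYYYYYZ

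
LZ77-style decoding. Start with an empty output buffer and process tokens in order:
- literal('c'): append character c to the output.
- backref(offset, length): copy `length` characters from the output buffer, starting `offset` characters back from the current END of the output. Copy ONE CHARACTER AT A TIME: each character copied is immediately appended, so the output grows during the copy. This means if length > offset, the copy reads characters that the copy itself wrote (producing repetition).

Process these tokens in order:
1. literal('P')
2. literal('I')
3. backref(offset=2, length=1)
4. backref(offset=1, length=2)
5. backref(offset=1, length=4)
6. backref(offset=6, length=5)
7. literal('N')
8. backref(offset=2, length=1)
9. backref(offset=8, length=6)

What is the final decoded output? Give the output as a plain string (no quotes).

Token 1: literal('P'). Output: "P"
Token 2: literal('I'). Output: "PI"
Token 3: backref(off=2, len=1). Copied 'P' from pos 0. Output: "PIP"
Token 4: backref(off=1, len=2) (overlapping!). Copied 'PP' from pos 2. Output: "PIPPP"
Token 5: backref(off=1, len=4) (overlapping!). Copied 'PPPP' from pos 4. Output: "PIPPPPPPP"
Token 6: backref(off=6, len=5). Copied 'PPPPP' from pos 3. Output: "PIPPPPPPPPPPPP"
Token 7: literal('N'). Output: "PIPPPPPPPPPPPPN"
Token 8: backref(off=2, len=1). Copied 'P' from pos 13. Output: "PIPPPPPPPPPPPPNP"
Token 9: backref(off=8, len=6). Copied 'PPPPPP' from pos 8. Output: "PIPPPPPPPPPPPPNPPPPPPP"

Answer: PIPPPPPPPPPPPPNPPPPPPP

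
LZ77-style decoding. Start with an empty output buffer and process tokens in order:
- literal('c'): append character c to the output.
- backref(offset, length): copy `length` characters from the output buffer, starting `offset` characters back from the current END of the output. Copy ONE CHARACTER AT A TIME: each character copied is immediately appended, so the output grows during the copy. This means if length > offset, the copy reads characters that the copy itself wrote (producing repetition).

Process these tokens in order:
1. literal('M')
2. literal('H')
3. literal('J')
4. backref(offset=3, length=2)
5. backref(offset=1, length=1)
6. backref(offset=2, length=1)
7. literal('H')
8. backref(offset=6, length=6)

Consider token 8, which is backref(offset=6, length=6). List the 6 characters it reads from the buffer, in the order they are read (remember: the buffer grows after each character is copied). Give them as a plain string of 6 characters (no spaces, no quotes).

Token 1: literal('M'). Output: "M"
Token 2: literal('H'). Output: "MH"
Token 3: literal('J'). Output: "MHJ"
Token 4: backref(off=3, len=2). Copied 'MH' from pos 0. Output: "MHJMH"
Token 5: backref(off=1, len=1). Copied 'H' from pos 4. Output: "MHJMHH"
Token 6: backref(off=2, len=1). Copied 'H' from pos 4. Output: "MHJMHHH"
Token 7: literal('H'). Output: "MHJMHHHH"
Token 8: backref(off=6, len=6). Buffer before: "MHJMHHHH" (len 8)
  byte 1: read out[2]='J', append. Buffer now: "MHJMHHHHJ"
  byte 2: read out[3]='M', append. Buffer now: "MHJMHHHHJM"
  byte 3: read out[4]='H', append. Buffer now: "MHJMHHHHJMH"
  byte 4: read out[5]='H', append. Buffer now: "MHJMHHHHJMHH"
  byte 5: read out[6]='H', append. Buffer now: "MHJMHHHHJMHHH"
  byte 6: read out[7]='H', append. Buffer now: "MHJMHHHHJMHHHH"

Answer: JMHHHH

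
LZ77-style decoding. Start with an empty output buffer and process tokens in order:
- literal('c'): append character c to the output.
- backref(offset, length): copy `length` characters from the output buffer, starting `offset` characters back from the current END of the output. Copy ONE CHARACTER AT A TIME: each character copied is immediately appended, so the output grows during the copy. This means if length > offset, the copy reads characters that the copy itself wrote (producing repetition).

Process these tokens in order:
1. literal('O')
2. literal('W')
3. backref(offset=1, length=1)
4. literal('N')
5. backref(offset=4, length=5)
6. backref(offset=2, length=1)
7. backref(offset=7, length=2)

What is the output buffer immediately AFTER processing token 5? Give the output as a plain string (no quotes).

Answer: OWWNOWWNO

Derivation:
Token 1: literal('O'). Output: "O"
Token 2: literal('W'). Output: "OW"
Token 3: backref(off=1, len=1). Copied 'W' from pos 1. Output: "OWW"
Token 4: literal('N'). Output: "OWWN"
Token 5: backref(off=4, len=5) (overlapping!). Copied 'OWWNO' from pos 0. Output: "OWWNOWWNO"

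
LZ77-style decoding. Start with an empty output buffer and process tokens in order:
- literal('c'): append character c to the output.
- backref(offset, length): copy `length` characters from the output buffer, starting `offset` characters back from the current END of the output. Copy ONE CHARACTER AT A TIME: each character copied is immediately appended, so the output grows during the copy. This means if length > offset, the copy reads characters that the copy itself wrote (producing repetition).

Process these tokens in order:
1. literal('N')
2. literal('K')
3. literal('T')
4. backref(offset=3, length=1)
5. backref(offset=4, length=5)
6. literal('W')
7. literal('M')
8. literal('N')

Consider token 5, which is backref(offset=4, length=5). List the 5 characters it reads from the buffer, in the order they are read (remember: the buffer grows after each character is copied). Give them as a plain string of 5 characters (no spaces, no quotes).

Answer: NKTNN

Derivation:
Token 1: literal('N'). Output: "N"
Token 2: literal('K'). Output: "NK"
Token 3: literal('T'). Output: "NKT"
Token 4: backref(off=3, len=1). Copied 'N' from pos 0. Output: "NKTN"
Token 5: backref(off=4, len=5). Buffer before: "NKTN" (len 4)
  byte 1: read out[0]='N', append. Buffer now: "NKTNN"
  byte 2: read out[1]='K', append. Buffer now: "NKTNNK"
  byte 3: read out[2]='T', append. Buffer now: "NKTNNKT"
  byte 4: read out[3]='N', append. Buffer now: "NKTNNKTN"
  byte 5: read out[4]='N', append. Buffer now: "NKTNNKTNN"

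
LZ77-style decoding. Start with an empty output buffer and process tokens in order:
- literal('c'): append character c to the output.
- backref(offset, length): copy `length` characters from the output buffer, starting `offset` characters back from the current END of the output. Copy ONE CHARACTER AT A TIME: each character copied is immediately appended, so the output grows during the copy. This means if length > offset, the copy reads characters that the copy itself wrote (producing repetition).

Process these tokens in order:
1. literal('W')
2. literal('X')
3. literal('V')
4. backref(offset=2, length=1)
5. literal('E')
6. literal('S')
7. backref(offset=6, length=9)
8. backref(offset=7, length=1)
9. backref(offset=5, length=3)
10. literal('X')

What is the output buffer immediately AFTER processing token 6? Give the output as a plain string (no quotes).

Answer: WXVXES

Derivation:
Token 1: literal('W'). Output: "W"
Token 2: literal('X'). Output: "WX"
Token 3: literal('V'). Output: "WXV"
Token 4: backref(off=2, len=1). Copied 'X' from pos 1. Output: "WXVX"
Token 5: literal('E'). Output: "WXVXE"
Token 6: literal('S'). Output: "WXVXES"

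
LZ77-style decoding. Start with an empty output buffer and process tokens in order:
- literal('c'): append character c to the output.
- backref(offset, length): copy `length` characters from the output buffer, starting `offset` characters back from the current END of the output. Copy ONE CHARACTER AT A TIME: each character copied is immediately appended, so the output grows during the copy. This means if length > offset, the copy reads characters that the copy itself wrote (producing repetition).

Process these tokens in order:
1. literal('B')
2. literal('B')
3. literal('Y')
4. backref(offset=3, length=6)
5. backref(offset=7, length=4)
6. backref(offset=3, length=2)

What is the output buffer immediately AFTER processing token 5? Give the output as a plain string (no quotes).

Answer: BBYBBYBBYYBBY

Derivation:
Token 1: literal('B'). Output: "B"
Token 2: literal('B'). Output: "BB"
Token 3: literal('Y'). Output: "BBY"
Token 4: backref(off=3, len=6) (overlapping!). Copied 'BBYBBY' from pos 0. Output: "BBYBBYBBY"
Token 5: backref(off=7, len=4). Copied 'YBBY' from pos 2. Output: "BBYBBYBBYYBBY"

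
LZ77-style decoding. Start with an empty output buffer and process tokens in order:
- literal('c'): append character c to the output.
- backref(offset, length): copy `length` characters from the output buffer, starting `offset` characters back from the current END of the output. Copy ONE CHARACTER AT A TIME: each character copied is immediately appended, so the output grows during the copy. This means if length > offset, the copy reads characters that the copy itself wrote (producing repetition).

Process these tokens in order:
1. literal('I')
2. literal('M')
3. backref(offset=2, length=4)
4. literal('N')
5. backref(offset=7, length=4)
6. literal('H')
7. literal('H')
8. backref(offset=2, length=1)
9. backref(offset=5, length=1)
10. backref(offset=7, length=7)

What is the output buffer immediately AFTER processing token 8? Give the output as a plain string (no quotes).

Answer: IMIMIMNIMIMHHH

Derivation:
Token 1: literal('I'). Output: "I"
Token 2: literal('M'). Output: "IM"
Token 3: backref(off=2, len=4) (overlapping!). Copied 'IMIM' from pos 0. Output: "IMIMIM"
Token 4: literal('N'). Output: "IMIMIMN"
Token 5: backref(off=7, len=4). Copied 'IMIM' from pos 0. Output: "IMIMIMNIMIM"
Token 6: literal('H'). Output: "IMIMIMNIMIMH"
Token 7: literal('H'). Output: "IMIMIMNIMIMHH"
Token 8: backref(off=2, len=1). Copied 'H' from pos 11. Output: "IMIMIMNIMIMHHH"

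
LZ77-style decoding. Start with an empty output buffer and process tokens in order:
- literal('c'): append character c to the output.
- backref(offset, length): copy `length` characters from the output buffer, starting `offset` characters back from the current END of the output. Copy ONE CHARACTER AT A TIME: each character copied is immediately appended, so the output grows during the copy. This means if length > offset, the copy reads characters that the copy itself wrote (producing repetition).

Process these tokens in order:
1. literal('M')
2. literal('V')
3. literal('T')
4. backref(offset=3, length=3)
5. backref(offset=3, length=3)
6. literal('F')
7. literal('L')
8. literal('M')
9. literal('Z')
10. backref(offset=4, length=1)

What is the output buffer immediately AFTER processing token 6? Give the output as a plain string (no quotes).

Token 1: literal('M'). Output: "M"
Token 2: literal('V'). Output: "MV"
Token 3: literal('T'). Output: "MVT"
Token 4: backref(off=3, len=3). Copied 'MVT' from pos 0. Output: "MVTMVT"
Token 5: backref(off=3, len=3). Copied 'MVT' from pos 3. Output: "MVTMVTMVT"
Token 6: literal('F'). Output: "MVTMVTMVTF"

Answer: MVTMVTMVTF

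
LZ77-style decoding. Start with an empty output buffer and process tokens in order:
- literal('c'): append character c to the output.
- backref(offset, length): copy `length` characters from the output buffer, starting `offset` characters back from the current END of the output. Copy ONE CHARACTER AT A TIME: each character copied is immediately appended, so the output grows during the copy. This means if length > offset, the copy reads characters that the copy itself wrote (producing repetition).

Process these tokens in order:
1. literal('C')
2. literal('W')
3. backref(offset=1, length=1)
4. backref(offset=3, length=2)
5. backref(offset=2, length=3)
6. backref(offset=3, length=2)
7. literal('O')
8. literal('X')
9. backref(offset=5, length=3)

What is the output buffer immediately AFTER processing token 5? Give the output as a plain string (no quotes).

Token 1: literal('C'). Output: "C"
Token 2: literal('W'). Output: "CW"
Token 3: backref(off=1, len=1). Copied 'W' from pos 1. Output: "CWW"
Token 4: backref(off=3, len=2). Copied 'CW' from pos 0. Output: "CWWCW"
Token 5: backref(off=2, len=3) (overlapping!). Copied 'CWC' from pos 3. Output: "CWWCWCWC"

Answer: CWWCWCWC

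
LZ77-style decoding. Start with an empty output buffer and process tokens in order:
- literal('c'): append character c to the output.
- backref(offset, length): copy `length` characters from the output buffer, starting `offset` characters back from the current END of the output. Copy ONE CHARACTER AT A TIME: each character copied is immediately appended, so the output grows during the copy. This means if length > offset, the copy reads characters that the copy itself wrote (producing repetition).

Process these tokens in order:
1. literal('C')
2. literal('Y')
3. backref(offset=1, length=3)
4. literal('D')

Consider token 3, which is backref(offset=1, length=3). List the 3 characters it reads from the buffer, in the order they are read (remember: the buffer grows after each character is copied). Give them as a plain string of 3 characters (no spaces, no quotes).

Token 1: literal('C'). Output: "C"
Token 2: literal('Y'). Output: "CY"
Token 3: backref(off=1, len=3). Buffer before: "CY" (len 2)
  byte 1: read out[1]='Y', append. Buffer now: "CYY"
  byte 2: read out[2]='Y', append. Buffer now: "CYYY"
  byte 3: read out[3]='Y', append. Buffer now: "CYYYY"

Answer: YYY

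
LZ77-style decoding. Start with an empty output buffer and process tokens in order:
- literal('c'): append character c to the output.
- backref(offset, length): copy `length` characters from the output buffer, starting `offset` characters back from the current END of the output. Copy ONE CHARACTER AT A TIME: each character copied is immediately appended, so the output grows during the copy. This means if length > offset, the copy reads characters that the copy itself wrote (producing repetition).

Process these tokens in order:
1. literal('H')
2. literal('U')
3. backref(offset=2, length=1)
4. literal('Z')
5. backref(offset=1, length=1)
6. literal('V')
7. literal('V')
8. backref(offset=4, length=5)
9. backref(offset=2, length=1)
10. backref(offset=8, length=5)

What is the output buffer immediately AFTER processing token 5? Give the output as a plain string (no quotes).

Token 1: literal('H'). Output: "H"
Token 2: literal('U'). Output: "HU"
Token 3: backref(off=2, len=1). Copied 'H' from pos 0. Output: "HUH"
Token 4: literal('Z'). Output: "HUHZ"
Token 5: backref(off=1, len=1). Copied 'Z' from pos 3. Output: "HUHZZ"

Answer: HUHZZ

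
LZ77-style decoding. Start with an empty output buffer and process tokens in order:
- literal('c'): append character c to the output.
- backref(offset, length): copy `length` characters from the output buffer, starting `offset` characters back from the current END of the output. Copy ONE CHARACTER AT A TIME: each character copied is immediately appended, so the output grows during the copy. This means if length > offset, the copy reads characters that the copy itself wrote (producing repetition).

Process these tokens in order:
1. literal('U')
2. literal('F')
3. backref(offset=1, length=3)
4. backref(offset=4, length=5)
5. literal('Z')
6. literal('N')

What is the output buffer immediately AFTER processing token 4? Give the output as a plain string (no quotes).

Token 1: literal('U'). Output: "U"
Token 2: literal('F'). Output: "UF"
Token 3: backref(off=1, len=3) (overlapping!). Copied 'FFF' from pos 1. Output: "UFFFF"
Token 4: backref(off=4, len=5) (overlapping!). Copied 'FFFFF' from pos 1. Output: "UFFFFFFFFF"

Answer: UFFFFFFFFF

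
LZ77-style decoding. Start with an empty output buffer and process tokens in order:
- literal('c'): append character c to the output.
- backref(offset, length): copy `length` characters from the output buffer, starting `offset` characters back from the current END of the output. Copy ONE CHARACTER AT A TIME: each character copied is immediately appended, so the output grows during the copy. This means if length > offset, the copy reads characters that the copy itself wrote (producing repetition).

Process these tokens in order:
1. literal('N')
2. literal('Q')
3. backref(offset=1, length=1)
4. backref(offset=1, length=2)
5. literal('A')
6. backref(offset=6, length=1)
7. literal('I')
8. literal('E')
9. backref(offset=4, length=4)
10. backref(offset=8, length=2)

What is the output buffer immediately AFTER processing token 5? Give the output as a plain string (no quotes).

Token 1: literal('N'). Output: "N"
Token 2: literal('Q'). Output: "NQ"
Token 3: backref(off=1, len=1). Copied 'Q' from pos 1. Output: "NQQ"
Token 4: backref(off=1, len=2) (overlapping!). Copied 'QQ' from pos 2. Output: "NQQQQ"
Token 5: literal('A'). Output: "NQQQQA"

Answer: NQQQQA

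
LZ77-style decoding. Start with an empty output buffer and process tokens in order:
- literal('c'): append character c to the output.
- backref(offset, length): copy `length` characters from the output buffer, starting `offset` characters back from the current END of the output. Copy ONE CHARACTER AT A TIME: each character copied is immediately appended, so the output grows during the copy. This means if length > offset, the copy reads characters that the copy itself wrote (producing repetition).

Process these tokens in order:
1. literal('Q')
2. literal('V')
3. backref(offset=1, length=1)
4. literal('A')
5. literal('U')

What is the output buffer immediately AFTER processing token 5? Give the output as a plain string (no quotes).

Token 1: literal('Q'). Output: "Q"
Token 2: literal('V'). Output: "QV"
Token 3: backref(off=1, len=1). Copied 'V' from pos 1. Output: "QVV"
Token 4: literal('A'). Output: "QVVA"
Token 5: literal('U'). Output: "QVVAU"

Answer: QVVAU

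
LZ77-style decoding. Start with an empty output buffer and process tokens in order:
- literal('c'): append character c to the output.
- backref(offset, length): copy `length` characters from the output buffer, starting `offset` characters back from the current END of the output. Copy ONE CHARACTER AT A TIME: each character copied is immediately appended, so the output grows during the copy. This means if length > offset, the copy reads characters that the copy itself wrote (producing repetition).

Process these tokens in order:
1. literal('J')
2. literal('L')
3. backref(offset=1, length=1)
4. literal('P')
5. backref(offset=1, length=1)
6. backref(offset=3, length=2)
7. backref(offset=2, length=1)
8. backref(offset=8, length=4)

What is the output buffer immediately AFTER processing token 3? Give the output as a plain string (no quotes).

Answer: JLL

Derivation:
Token 1: literal('J'). Output: "J"
Token 2: literal('L'). Output: "JL"
Token 3: backref(off=1, len=1). Copied 'L' from pos 1. Output: "JLL"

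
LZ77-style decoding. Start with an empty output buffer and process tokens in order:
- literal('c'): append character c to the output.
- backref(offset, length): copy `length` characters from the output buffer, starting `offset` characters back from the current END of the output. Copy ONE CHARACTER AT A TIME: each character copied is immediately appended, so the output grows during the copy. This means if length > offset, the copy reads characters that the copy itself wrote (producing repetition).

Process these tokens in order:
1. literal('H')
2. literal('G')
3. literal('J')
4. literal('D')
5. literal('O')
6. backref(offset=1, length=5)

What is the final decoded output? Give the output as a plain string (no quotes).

Token 1: literal('H'). Output: "H"
Token 2: literal('G'). Output: "HG"
Token 3: literal('J'). Output: "HGJ"
Token 4: literal('D'). Output: "HGJD"
Token 5: literal('O'). Output: "HGJDO"
Token 6: backref(off=1, len=5) (overlapping!). Copied 'OOOOO' from pos 4. Output: "HGJDOOOOOO"

Answer: HGJDOOOOOO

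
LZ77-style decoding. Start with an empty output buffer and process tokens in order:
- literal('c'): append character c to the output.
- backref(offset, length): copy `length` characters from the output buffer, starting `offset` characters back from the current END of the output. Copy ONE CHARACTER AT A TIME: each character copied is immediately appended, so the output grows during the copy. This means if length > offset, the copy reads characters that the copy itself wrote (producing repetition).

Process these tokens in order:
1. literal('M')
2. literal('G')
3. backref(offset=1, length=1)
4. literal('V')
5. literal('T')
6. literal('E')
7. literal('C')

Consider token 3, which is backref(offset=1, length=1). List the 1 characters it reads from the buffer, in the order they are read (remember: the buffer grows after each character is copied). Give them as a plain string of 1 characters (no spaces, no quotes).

Answer: G

Derivation:
Token 1: literal('M'). Output: "M"
Token 2: literal('G'). Output: "MG"
Token 3: backref(off=1, len=1). Buffer before: "MG" (len 2)
  byte 1: read out[1]='G', append. Buffer now: "MGG"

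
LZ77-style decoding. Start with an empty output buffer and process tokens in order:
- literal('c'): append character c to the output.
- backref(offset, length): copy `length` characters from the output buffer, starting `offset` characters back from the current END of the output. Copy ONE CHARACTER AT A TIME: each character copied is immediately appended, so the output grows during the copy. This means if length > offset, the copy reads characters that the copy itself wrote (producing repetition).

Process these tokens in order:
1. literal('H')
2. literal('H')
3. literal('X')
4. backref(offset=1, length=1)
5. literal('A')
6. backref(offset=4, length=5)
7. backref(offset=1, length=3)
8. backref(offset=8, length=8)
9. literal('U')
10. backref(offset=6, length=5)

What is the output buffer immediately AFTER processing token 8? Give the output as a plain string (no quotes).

Token 1: literal('H'). Output: "H"
Token 2: literal('H'). Output: "HH"
Token 3: literal('X'). Output: "HHX"
Token 4: backref(off=1, len=1). Copied 'X' from pos 2. Output: "HHXX"
Token 5: literal('A'). Output: "HHXXA"
Token 6: backref(off=4, len=5) (overlapping!). Copied 'HXXAH' from pos 1. Output: "HHXXAHXXAH"
Token 7: backref(off=1, len=3) (overlapping!). Copied 'HHH' from pos 9. Output: "HHXXAHXXAHHHH"
Token 8: backref(off=8, len=8). Copied 'HXXAHHHH' from pos 5. Output: "HHXXAHXXAHHHHHXXAHHHH"

Answer: HHXXAHXXAHHHHHXXAHHHH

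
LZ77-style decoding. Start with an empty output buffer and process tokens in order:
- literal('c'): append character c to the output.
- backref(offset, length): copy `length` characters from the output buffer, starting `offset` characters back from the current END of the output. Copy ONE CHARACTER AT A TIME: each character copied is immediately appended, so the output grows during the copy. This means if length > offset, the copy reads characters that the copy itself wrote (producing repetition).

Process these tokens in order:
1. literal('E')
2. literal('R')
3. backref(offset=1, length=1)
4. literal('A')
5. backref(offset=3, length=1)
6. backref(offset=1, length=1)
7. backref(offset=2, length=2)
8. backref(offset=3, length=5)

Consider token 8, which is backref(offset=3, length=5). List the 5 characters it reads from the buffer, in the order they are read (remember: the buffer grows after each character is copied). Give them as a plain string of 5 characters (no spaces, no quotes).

Token 1: literal('E'). Output: "E"
Token 2: literal('R'). Output: "ER"
Token 3: backref(off=1, len=1). Copied 'R' from pos 1. Output: "ERR"
Token 4: literal('A'). Output: "ERRA"
Token 5: backref(off=3, len=1). Copied 'R' from pos 1. Output: "ERRAR"
Token 6: backref(off=1, len=1). Copied 'R' from pos 4. Output: "ERRARR"
Token 7: backref(off=2, len=2). Copied 'RR' from pos 4. Output: "ERRARRRR"
Token 8: backref(off=3, len=5). Buffer before: "ERRARRRR" (len 8)
  byte 1: read out[5]='R', append. Buffer now: "ERRARRRRR"
  byte 2: read out[6]='R', append. Buffer now: "ERRARRRRRR"
  byte 3: read out[7]='R', append. Buffer now: "ERRARRRRRRR"
  byte 4: read out[8]='R', append. Buffer now: "ERRARRRRRRRR"
  byte 5: read out[9]='R', append. Buffer now: "ERRARRRRRRRRR"

Answer: RRRRR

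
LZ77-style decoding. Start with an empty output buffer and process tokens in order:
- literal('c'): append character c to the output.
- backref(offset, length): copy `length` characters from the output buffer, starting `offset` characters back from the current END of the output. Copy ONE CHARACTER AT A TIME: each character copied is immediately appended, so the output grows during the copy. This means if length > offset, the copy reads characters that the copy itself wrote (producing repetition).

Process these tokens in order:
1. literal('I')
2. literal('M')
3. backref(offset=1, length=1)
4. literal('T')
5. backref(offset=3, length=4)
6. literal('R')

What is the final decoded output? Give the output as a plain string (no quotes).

Answer: IMMTMMTMR

Derivation:
Token 1: literal('I'). Output: "I"
Token 2: literal('M'). Output: "IM"
Token 3: backref(off=1, len=1). Copied 'M' from pos 1. Output: "IMM"
Token 4: literal('T'). Output: "IMMT"
Token 5: backref(off=3, len=4) (overlapping!). Copied 'MMTM' from pos 1. Output: "IMMTMMTM"
Token 6: literal('R'). Output: "IMMTMMTMR"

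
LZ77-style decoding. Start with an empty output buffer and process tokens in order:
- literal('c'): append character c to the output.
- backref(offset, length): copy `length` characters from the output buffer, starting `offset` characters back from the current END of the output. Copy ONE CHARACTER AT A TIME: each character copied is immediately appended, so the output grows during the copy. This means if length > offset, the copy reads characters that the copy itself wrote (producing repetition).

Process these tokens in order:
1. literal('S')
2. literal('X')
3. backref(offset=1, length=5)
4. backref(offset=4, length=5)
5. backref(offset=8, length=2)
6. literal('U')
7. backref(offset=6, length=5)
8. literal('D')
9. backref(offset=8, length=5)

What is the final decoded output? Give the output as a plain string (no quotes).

Answer: SXXXXXXXXXXXXXUXXXXXDXUXXX

Derivation:
Token 1: literal('S'). Output: "S"
Token 2: literal('X'). Output: "SX"
Token 3: backref(off=1, len=5) (overlapping!). Copied 'XXXXX' from pos 1. Output: "SXXXXXX"
Token 4: backref(off=4, len=5) (overlapping!). Copied 'XXXXX' from pos 3. Output: "SXXXXXXXXXXX"
Token 5: backref(off=8, len=2). Copied 'XX' from pos 4. Output: "SXXXXXXXXXXXXX"
Token 6: literal('U'). Output: "SXXXXXXXXXXXXXU"
Token 7: backref(off=6, len=5). Copied 'XXXXX' from pos 9. Output: "SXXXXXXXXXXXXXUXXXXX"
Token 8: literal('D'). Output: "SXXXXXXXXXXXXXUXXXXXD"
Token 9: backref(off=8, len=5). Copied 'XUXXX' from pos 13. Output: "SXXXXXXXXXXXXXUXXXXXDXUXXX"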